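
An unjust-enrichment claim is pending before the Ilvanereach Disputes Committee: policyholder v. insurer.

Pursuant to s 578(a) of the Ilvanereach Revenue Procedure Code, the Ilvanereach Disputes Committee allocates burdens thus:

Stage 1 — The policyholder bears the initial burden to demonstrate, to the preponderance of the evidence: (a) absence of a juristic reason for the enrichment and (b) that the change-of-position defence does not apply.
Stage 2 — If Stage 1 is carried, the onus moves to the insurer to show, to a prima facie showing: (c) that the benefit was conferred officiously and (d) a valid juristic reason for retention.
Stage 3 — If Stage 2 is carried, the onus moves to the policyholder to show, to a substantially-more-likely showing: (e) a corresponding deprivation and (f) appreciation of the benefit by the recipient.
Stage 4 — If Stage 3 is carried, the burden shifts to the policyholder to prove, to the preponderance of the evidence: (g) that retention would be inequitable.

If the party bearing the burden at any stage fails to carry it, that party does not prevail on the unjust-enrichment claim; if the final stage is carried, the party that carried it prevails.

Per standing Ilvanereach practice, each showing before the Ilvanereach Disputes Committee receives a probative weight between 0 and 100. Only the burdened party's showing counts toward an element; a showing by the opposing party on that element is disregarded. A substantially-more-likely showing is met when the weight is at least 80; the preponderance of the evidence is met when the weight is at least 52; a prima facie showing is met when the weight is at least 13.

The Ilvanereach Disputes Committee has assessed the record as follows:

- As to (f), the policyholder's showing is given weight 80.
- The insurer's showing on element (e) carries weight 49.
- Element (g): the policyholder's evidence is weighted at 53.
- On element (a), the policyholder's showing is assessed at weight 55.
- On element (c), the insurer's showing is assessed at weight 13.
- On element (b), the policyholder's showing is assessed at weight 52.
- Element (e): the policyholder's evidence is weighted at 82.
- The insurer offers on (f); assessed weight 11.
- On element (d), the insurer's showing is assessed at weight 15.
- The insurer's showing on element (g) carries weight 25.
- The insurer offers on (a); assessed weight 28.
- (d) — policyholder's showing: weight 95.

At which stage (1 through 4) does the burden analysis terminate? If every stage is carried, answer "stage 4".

stage 4

At Stage 1 the policyholder must meet the preponderance of the evidence (weight is at least 52): on (a) the weight is 55 (the insurer's 28 is given no effect), ≥ 52, so (a) meets the standard; on (b) the weight is 52, which does reach 52, so (b) meets the standard.
  Stage 1 carried; the burden shifts to the insurer.
At Stage 2 the insurer must meet a prima facie showing (weight is at least 13): on (c) the weight is 13, which does reach 13, so (c) meets the standard; on (d) the weight is 15 (the policyholder's 95 is given no effect), ≥ 13, so (d) meets the standard.
  All elements met. The burden passes to the policyholder.
At Stage 3 the policyholder must meet a substantially-more-likely showing (weight is at least 80): on (e) the weight is 82 (the insurer's 49 is given no effect), ≥ 80, so (e) meets the standard; on (f) the weight is 80 (the insurer's 11 is given no effect), which does reach 80, so (f) meets the standard.
  Stage 3 carried; the burden remains with the policyholder.
At Stage 4 the policyholder must meet the preponderance of the evidence (weight is at least 52): on (g) the weight is 53 (the insurer's 25 is given no effect), ≥ 52, so (g) meets the standard.
  Stage 4 carried; the final stage is satisfied.
All stages carried — the policyholder prevails.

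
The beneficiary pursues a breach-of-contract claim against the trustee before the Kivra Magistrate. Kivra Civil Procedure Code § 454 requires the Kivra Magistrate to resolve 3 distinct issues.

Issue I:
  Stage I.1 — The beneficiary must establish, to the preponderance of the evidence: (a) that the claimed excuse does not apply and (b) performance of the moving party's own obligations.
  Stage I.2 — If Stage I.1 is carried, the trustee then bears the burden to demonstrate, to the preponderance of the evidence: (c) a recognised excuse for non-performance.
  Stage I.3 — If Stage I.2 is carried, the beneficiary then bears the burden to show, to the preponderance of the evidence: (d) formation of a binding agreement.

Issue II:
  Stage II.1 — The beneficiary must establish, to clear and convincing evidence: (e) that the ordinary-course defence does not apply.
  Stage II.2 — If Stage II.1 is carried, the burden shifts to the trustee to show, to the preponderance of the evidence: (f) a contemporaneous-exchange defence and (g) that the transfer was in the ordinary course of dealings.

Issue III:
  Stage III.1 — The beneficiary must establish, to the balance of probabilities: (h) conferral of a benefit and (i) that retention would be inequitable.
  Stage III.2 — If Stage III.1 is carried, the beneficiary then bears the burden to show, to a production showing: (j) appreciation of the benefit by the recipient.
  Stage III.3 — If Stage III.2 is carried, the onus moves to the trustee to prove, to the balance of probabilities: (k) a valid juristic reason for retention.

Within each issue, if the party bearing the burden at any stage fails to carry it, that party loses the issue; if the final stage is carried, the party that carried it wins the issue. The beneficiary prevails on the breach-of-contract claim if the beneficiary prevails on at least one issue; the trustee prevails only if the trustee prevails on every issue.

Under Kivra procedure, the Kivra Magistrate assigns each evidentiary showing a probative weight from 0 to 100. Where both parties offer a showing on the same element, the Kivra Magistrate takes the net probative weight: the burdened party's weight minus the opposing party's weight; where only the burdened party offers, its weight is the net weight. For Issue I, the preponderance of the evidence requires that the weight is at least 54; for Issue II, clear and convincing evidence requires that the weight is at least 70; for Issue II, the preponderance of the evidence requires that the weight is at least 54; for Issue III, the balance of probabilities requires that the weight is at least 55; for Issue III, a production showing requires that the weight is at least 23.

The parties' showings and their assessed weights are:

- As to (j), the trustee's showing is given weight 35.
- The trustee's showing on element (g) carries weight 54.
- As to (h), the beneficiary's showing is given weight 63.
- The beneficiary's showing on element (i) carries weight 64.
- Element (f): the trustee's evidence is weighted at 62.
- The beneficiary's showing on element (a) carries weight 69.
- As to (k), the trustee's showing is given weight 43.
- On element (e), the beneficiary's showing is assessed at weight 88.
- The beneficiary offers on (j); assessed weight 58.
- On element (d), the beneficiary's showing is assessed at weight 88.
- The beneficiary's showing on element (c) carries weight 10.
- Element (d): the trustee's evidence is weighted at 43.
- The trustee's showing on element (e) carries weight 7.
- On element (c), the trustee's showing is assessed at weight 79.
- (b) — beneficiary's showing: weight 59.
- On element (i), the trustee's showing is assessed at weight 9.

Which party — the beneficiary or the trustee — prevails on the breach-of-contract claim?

beneficiary

— Issue I —
At Stage I.1 the beneficiary must meet the preponderance of the evidence (weight is at least 54): on (a) the weight is 69, ≥ 54, so (a) meets the standard; on (b) the weight is 59, ≥ 54, so (b) meets the standard.
  All elements met. The burden passes to the trustee.
At Stage I.2 the trustee must meet the preponderance of the evidence (weight is at least 54): on (c) the weight is 79 less the opposing 10 gives net 69, ≥ 54, so (c) meets the standard.
  Stage I.2 is satisfied; the onus moves to the beneficiary.
At Stage I.3 the beneficiary must meet the preponderance of the evidence (weight is at least 54): on (d) the weight is 88 less the opposing 43 gives net 45, < 54, so (d) does not meet the standard.
  Stage I.3 not carried; the beneficiary fails its burden.
The trustee prevails on this issue.
— Issue II —
At Stage II.1 the beneficiary must meet clear and convincing evidence (weight is at least 70): on (e) the weight is 88 less the opposing 7 gives net 81, which does reach 70, so (e) meets the standard.
  Stage II.1 carried; the burden shifts to the trustee.
At Stage II.2 the trustee must meet the preponderance of the evidence (weight is at least 54): on (f) the weight is 62, which does reach 54, so (f) meets the standard; on (g) the weight is 54, which does reach 54, so (g) meets the standard.
  All elements met at the final stage.
All stages carried — the trustee prevails on this issue.
— Issue III —
At Stage III.1 the beneficiary must meet the balance of probabilities (weight is at least 55): on (h) the weight is 63, ≥ 55, so (h) meets the standard; on (i) the weight is 64 less the opposing 9 gives net 55, which does reach 55, so (i) meets the standard.
  Stage III.1 carried; the burden remains with the beneficiary.
At Stage III.2 the beneficiary must meet a production showing (weight is at least 23): on (j) the weight is 58 less the opposing 35 gives net 23, which does reach 23, so (j) meets the standard.
  Stage III.2 is satisfied; the onus moves to the trustee.
At Stage III.3 the trustee must meet the balance of probabilities (weight is at least 55): on (k) the weight is 43, which does not reach 55, so (k) does not meet the standard.
  Stage III.3 not carried; the trustee fails its burden.
The analysis ends at Stage III.3; the beneficiary prevails on this issue.
Per-issue: Issue I → trustee; Issue II → trustee; Issue III → beneficiary. The beneficiary must prevail on at least one issue; overall, the beneficiary prevails.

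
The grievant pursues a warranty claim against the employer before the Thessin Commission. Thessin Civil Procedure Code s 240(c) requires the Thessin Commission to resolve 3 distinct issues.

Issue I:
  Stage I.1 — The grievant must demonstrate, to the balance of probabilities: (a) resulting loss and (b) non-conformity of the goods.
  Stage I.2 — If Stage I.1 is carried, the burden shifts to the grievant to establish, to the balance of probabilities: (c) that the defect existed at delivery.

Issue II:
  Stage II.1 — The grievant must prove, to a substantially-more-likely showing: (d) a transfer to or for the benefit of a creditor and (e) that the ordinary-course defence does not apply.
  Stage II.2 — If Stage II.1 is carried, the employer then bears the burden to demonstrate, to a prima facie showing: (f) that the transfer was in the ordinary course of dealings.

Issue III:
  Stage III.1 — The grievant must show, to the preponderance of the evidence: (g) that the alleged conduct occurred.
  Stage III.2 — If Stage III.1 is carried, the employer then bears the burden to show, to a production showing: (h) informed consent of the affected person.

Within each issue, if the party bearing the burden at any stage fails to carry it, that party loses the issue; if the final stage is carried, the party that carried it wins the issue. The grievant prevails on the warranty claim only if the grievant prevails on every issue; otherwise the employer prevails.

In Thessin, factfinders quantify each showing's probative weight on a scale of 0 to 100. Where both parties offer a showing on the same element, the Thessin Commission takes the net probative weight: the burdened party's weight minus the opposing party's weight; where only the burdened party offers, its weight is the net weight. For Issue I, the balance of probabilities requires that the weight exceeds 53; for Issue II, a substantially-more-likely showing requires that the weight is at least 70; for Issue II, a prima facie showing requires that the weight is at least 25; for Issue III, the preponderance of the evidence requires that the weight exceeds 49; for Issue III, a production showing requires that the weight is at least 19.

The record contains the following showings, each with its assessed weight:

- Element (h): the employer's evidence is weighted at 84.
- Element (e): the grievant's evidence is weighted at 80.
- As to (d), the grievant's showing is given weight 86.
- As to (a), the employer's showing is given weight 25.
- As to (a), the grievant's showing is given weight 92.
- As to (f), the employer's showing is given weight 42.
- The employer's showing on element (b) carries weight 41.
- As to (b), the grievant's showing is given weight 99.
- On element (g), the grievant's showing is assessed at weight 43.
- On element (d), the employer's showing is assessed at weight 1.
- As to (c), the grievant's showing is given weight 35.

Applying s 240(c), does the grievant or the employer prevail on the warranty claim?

— Issue I —
Stage I.1 — burden on grievant; standard: the balance of probabilities (weight exceeds 53).
    (a): 92 − 25 = 67 > 53 [met]
    (b): 99 − 41 = 58 > 53 [met]
  Stage I.1 carried; the burden remains with the grievant.
Stage I.2 — burden on grievant; standard: the balance of probabilities (weight exceeds 53).
    (c): 35 ≤ 53 [not met]
  Not every element is met, so the grievant fails to carry Stage I.2.
The employer prevails on this issue.
— Issue II —
Stage II.1 — burden on grievant; standard: a substantially-more-likely showing (weight is at least 70).
    (d): 86 − 1 = 85 ≥ 70 [met]
    (e): 80 ≥ 70 [met]
  Stage II.1 carried; the burden shifts to the employer.
Stage II.2 — burden on employer; standard: a prima facie showing (weight is at least 25).
    (f): 42 ≥ 25 [met]
  The employer carries the last stage.
All stages carried — the employer prevails on this issue.
— Issue III —
Stage III.1 (grievant, the preponderance of the evidence, weight exceeds 49): (g) 43 ≤ 49 — fails.
  The grievant does not carry Stage III.1.
The analysis ends at Stage III.1; the employer prevails on this issue.
Per-issue: Issue I → employer; Issue II → employer; Issue III → employer. The grievant must prevail on every issue; overall, the employer prevails.

employer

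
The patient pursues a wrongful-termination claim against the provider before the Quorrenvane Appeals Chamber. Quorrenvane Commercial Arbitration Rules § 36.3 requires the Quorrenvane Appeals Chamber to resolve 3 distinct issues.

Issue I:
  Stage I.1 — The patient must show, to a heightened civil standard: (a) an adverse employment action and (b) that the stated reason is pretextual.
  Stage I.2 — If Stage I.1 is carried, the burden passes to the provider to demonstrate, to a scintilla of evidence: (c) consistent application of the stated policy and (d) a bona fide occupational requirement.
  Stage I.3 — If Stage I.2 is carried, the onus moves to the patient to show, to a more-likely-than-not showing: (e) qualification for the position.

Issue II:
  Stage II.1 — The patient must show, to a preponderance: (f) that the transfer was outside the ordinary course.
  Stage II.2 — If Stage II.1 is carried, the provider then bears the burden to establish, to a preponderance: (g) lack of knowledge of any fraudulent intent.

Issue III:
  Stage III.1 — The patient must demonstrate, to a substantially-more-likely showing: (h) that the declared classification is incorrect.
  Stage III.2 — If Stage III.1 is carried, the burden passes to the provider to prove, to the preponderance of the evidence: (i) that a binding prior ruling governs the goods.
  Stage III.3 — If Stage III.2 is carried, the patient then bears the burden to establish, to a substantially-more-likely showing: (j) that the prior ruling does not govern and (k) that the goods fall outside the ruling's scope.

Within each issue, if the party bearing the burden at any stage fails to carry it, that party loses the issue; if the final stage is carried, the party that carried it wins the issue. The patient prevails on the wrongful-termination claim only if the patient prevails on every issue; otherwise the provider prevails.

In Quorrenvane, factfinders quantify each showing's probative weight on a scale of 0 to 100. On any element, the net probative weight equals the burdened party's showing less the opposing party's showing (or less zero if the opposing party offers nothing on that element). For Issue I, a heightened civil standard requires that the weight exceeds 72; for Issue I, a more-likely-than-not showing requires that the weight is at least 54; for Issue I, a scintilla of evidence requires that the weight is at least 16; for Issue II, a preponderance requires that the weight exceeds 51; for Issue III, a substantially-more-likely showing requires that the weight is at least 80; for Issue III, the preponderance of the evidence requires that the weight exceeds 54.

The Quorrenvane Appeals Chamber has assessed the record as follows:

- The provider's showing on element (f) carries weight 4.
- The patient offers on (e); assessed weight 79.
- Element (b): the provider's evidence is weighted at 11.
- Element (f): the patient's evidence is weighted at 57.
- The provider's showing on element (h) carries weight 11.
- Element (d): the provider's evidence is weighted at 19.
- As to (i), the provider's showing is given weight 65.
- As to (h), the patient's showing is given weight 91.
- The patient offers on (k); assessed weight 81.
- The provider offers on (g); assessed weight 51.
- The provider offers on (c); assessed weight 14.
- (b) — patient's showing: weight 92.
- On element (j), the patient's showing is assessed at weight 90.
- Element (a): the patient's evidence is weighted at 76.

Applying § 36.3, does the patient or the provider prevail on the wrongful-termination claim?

patient

— Issue I —
Stage I.1 (patient, a heightened civil standard, weight exceeds 72): (a) 76 > 72 — meets; (b) net 92−11=81 > 72 — meets.
  All elements met. The burden passes to the provider.
Stage I.2 (provider, a scintilla of evidence, weight is at least 16): (c) 14 < 16 — fails; (d) 19 ≥ 16 — meets.
  The provider does not carry Stage I.2.
The patient prevails on this issue.
— Issue II —
Stage II.1 — burden on patient; standard: a preponderance (weight exceeds 51).
    (f): 57 − 4 = 53 > 51 [met]
  The patient carries Stage II.1; the provider now bears the burden.
Stage II.2 — burden on provider; standard: a preponderance (weight exceeds 51).
    (g): 51 ≤ 51 [not met]
  The provider does not carry Stage II.2.
So the patient prevails on this issue.
— Issue III —
Stage III.1 (patient, a substantially-more-likely showing, weight is at least 80): (h) net 91−11=80 ≥ 80 — meets.
  The patient carries Stage III.1; the provider now bears the burden.
Stage III.2 (provider, the preponderance of the evidence, weight exceeds 54): (i) 65 > 54 — meets.
  All elements met. The burden passes to the patient.
Stage III.3 (patient, a substantially-more-likely showing, weight is at least 80): (j) 90 ≥ 80 — meets; (k) 81 ≥ 80 — meets.
  The patient carries the last stage.
All stages carried — the patient prevails on this issue.
Per-issue: Issue I → patient; Issue II → patient; Issue III → patient. The patient must prevail on every issue; overall, the patient prevails.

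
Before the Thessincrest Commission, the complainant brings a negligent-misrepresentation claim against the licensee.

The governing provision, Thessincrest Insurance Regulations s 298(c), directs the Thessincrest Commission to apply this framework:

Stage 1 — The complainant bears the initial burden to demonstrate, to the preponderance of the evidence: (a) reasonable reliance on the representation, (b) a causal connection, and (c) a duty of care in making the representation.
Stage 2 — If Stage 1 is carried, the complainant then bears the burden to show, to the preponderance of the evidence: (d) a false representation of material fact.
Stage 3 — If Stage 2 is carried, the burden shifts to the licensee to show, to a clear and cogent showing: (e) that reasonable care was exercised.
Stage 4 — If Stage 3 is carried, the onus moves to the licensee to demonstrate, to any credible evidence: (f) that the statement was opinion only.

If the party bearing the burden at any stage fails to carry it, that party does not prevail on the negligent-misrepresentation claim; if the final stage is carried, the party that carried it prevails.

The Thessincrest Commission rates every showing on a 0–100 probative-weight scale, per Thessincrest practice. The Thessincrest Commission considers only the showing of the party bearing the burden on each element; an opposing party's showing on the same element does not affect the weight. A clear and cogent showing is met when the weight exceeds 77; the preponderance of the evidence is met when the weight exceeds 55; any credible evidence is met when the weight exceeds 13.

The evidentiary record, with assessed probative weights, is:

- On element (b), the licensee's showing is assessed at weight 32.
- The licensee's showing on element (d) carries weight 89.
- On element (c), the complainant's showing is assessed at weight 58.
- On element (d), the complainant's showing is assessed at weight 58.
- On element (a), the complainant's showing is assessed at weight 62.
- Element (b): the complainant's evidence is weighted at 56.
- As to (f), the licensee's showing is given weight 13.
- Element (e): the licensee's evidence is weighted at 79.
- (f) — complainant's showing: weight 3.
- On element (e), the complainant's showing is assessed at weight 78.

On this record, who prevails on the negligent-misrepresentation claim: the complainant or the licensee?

At Stage 1 the complainant must meet the preponderance of the evidence (weight exceeds 55): on (a) the weight is 62, which does exceed 55, so (a) meets the standard; on (b) the weight is 56 (the licensee's 32 is given no effect), which does exceed 55, so (b) meets the standard; on (c) the weight is 58, > 55, so (c) meets the standard.
  Stage 1 carried; the burden remains with the complainant.
At Stage 2 the complainant must meet the preponderance of the evidence (weight exceeds 55): on (d) the weight is 58 (the licensee's 89 is given no effect), > 55, so (d) meets the standard.
  Stage 2 is satisfied; the onus moves to the licensee.
At Stage 3 the licensee must meet a clear and cogent showing (weight exceeds 77): on (e) the weight is 79 (the complainant's 78 is given no effect), which does exceed 77, so (e) meets the standard.
  Stage 3 is satisfied; the licensee continues to bear the burden.
At Stage 4 the licensee must meet any credible evidence (weight exceeds 13): on (f) the weight is 13 (the complainant's 3 is given no effect), ≤ 13, so (f) does not meet the standard.
  Not every element is met, so the licensee fails to carry Stage 4.
The complainant prevails.

complainant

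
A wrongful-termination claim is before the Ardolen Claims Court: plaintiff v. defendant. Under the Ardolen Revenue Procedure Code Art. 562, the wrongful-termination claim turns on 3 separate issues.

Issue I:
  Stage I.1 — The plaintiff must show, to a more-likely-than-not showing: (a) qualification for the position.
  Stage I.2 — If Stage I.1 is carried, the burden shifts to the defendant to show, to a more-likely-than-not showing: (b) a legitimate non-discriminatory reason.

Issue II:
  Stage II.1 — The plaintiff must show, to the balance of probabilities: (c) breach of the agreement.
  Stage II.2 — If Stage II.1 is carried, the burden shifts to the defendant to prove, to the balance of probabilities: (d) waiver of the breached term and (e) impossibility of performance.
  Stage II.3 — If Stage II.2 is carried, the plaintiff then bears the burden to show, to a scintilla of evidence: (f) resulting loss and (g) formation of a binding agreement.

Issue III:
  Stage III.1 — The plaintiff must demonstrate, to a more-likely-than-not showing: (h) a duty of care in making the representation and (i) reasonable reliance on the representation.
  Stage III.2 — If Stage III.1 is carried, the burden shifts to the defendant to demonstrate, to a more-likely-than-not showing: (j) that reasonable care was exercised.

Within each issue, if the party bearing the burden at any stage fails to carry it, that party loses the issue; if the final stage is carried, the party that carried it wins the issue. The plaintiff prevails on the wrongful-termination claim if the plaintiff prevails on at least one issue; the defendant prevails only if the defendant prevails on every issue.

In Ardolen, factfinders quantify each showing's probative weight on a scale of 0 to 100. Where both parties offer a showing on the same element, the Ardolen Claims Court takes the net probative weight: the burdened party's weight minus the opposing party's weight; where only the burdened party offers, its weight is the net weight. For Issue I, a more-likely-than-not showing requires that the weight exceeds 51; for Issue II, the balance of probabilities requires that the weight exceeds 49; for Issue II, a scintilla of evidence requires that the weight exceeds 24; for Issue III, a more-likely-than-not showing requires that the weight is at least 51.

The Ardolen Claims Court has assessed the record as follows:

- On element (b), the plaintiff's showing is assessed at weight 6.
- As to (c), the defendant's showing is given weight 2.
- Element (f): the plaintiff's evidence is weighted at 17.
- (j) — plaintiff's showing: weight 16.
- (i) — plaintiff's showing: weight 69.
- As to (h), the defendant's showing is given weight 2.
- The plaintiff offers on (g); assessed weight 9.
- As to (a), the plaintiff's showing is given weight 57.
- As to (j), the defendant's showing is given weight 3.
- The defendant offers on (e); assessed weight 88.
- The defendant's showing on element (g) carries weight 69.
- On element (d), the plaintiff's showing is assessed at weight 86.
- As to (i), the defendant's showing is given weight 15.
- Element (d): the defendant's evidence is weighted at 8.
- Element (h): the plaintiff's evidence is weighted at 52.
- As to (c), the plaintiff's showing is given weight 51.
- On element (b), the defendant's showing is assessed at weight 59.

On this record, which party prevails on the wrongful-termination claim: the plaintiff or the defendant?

— Issue I —
At Stage I.1 the plaintiff must meet a more-likely-than-not showing (weight exceeds 51): on (a) the weight is 57, > 51, so (a) meets the standard.
  Stage I.1 carried; the burden shifts to the defendant.
At Stage I.2 the defendant must meet a more-likely-than-not showing (weight exceeds 51): on (b) the weight is 59 less the opposing 6 gives net 53, > 51, so (b) meets the standard.
  Stage I.2 carried; the final stage is satisfied.
With every stage satisfied, the defendant prevails on this issue.
— Issue II —
At Stage II.1 the plaintiff must meet the balance of probabilities (weight exceeds 49): on (c) the weight is 51 less the opposing 2 gives net 49, which does not exceed 49, so (c) does not meet the standard.
  Stage II.1 not carried; the plaintiff fails its burden.
The analysis ends at Stage II.1; the defendant prevails on this issue.
— Issue III —
Stage III.1 (plaintiff, a more-likely-than-not showing, weight is at least 51): (h) net 52−2=50 < 51 — fails; (i) net 69−15=54 ≥ 51 — meets.
  Stage III.1 not carried; the plaintiff fails its burden.
The analysis ends at Stage III.1; the defendant prevails on this issue.
Per-issue: Issue I → defendant; Issue II → defendant; Issue III → defendant. The plaintiff must prevail on at least one issue; overall, the defendant prevails.

defendant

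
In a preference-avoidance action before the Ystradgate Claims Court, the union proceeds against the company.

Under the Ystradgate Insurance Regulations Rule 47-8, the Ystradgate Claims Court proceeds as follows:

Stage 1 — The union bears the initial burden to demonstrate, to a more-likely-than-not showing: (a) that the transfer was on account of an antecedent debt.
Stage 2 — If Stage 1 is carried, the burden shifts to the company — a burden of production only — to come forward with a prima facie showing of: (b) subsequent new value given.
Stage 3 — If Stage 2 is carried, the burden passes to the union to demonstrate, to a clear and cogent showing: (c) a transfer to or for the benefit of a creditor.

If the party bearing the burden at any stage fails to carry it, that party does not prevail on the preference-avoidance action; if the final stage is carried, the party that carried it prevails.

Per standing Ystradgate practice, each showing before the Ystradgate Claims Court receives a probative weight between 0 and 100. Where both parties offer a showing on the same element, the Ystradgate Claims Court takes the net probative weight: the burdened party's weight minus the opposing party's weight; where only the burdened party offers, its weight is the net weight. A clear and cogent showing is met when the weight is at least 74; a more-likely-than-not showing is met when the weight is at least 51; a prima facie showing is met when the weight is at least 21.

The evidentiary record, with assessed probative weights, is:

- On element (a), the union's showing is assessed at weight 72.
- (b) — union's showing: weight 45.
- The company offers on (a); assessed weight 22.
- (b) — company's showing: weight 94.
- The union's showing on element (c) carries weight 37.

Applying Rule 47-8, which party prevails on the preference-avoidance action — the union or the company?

company

At Stage 1 the union must meet a more-likely-than-not showing (weight is at least 51): on (a) the weight is 72 less the opposing 22 gives net 50, which does not reach 51, so (a) does not meet the standard.
  Stage 1 not carried; the union fails its burden.
So the company prevails.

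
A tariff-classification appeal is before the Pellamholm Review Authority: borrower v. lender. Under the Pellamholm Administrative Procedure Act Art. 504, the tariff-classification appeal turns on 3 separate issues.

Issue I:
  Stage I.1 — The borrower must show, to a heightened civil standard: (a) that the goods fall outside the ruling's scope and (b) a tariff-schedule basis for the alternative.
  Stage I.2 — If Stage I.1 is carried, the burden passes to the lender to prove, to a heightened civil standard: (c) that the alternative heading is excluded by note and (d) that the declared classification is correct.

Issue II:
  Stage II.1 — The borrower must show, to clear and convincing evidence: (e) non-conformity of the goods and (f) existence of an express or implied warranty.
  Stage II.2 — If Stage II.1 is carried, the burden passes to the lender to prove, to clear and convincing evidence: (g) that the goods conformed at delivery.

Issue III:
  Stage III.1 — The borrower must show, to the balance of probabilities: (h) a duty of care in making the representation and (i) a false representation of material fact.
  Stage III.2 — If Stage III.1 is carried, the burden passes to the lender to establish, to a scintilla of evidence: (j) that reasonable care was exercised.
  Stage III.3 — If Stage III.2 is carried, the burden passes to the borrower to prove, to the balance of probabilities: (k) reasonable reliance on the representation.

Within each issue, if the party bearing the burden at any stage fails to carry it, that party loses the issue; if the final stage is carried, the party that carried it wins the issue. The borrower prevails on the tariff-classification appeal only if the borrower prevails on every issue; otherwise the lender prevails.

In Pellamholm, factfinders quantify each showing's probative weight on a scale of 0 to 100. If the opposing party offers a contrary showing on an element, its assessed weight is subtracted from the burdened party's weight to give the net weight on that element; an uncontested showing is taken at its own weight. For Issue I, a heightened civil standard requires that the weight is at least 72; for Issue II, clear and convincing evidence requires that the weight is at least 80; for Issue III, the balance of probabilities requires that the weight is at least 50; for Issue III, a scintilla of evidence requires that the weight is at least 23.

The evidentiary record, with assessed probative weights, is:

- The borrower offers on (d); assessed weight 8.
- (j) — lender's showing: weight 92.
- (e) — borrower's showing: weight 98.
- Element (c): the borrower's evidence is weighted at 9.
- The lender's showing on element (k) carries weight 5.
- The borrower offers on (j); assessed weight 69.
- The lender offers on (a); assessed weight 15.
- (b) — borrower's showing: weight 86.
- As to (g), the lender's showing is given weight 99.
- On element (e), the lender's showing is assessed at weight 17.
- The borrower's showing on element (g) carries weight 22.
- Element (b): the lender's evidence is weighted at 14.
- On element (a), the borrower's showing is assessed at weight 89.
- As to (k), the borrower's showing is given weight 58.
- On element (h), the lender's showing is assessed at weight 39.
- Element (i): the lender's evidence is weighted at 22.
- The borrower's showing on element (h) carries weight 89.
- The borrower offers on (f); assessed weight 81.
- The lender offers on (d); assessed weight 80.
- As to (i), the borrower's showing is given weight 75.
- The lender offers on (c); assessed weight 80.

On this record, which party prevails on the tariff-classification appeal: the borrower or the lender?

borrower

— Issue I —
Stage I.1 (borrower, a heightened civil standard, weight is at least 72): (a) net 89−15=74 ≥ 72 — meets; (b) net 86−14=72 ≥ 72 — meets.
  Stage I.1 is satisfied; the onus moves to the lender.
Stage I.2 (lender, a heightened civil standard, weight is at least 72): (c) net 80−9=71 < 72 — fails; (d) net 80−8=72 ≥ 72 — meets.
  The lender does not carry Stage I.2.
So the borrower prevails on this issue.
— Issue II —
Stage II.1 (borrower, clear and convincing evidence, weight is at least 80): (e) net 98−17=81 ≥ 80 — meets; (f) 81 ≥ 80 — meets.
  Stage II.1 is satisfied; the onus moves to the lender.
Stage II.2 (lender, clear and convincing evidence, weight is at least 80): (g) net 99−22=77 < 80 — fails.
  Stage II.2 not carried; the lender fails its burden.
The analysis ends at Stage II.2; the borrower prevails on this issue.
— Issue III —
At Stage III.1 the borrower must meet the balance of probabilities (weight is at least 50): on (h) the weight is 89 less the opposing 39 gives net 50, ≥ 50, so (h) meets the standard; on (i) the weight is 75 less the opposing 22 gives net 53, ≥ 50, so (i) meets the standard.
  Stage III.1 carried; the burden shifts to the lender.
At Stage III.2 the lender must meet a scintilla of evidence (weight is at least 23): on (j) the weight is 92 less the opposing 69 gives net 23, ≥ 23, so (j) meets the standard.
  The lender carries Stage III.2; the borrower now bears the burden.
At Stage III.3 the borrower must meet the balance of probabilities (weight is at least 50): on (k) the weight is 58 less the opposing 5 gives net 53, ≥ 50, so (k) meets the standard.
  All elements met at the final stage.
With every stage satisfied, the borrower prevails on this issue.
Per-issue: Issue I → borrower; Issue II → borrower; Issue III → borrower. The borrower must prevail on every issue; overall, the borrower prevails.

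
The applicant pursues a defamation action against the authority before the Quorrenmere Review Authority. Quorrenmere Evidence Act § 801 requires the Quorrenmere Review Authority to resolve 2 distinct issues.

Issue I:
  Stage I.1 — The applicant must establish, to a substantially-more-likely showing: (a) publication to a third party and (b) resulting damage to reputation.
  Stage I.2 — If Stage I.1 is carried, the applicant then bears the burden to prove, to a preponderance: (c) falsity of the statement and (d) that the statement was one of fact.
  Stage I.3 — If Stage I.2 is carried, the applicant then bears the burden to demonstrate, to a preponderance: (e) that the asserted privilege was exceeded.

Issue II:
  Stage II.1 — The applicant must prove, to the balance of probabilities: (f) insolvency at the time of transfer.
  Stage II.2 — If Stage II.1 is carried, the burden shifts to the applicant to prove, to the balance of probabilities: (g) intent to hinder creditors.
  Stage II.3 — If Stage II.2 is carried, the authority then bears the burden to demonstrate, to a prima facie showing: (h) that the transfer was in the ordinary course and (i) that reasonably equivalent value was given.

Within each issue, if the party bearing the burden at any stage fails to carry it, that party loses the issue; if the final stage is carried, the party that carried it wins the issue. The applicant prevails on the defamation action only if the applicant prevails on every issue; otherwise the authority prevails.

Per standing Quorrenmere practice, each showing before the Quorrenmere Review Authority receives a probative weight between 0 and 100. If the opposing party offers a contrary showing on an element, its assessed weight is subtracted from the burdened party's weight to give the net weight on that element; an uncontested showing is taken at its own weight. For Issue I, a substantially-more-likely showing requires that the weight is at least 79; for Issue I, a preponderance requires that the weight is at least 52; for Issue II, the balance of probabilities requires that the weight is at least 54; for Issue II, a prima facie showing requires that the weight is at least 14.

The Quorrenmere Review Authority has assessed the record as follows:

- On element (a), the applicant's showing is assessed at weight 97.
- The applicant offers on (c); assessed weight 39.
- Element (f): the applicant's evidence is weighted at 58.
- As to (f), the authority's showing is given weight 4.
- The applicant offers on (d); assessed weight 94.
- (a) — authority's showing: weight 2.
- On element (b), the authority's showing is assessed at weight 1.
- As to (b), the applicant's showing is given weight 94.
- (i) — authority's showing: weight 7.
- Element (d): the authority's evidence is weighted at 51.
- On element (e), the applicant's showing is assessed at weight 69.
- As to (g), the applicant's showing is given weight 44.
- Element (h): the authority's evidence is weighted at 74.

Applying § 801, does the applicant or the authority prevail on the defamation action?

— Issue I —
Stage I.1 (applicant, a substantially-more-likely showing, weight is at least 79): (a) net 97−2=95 ≥ 79 — meets; (b) net 94−1=93 ≥ 79 — meets.
  Stage I.1 is satisfied; the applicant continues to bear the burden.
Stage I.2 (applicant, a preponderance, weight is at least 52): (c) 39 < 52 — fails; (d) net 94−51=43 < 52 — fails.
  The applicant does not carry Stage I.2.
So the authority prevails on this issue.
— Issue II —
Stage II.1 — burden on applicant; standard: the balance of probabilities (weight is at least 54).
    (f): 58 − 4 = 54 ≥ 54 [met]
  Stage II.1 is satisfied; the applicant continues to bear the burden.
Stage II.2 — burden on applicant; standard: the balance of probabilities (weight is at least 54).
    (g): 44 < 54 [not met]
  The applicant does not carry Stage II.2.
So the authority prevails on this issue.
Per-issue: Issue I → authority; Issue II → authority. The applicant must prevail on every issue; overall, the authority prevails.

authority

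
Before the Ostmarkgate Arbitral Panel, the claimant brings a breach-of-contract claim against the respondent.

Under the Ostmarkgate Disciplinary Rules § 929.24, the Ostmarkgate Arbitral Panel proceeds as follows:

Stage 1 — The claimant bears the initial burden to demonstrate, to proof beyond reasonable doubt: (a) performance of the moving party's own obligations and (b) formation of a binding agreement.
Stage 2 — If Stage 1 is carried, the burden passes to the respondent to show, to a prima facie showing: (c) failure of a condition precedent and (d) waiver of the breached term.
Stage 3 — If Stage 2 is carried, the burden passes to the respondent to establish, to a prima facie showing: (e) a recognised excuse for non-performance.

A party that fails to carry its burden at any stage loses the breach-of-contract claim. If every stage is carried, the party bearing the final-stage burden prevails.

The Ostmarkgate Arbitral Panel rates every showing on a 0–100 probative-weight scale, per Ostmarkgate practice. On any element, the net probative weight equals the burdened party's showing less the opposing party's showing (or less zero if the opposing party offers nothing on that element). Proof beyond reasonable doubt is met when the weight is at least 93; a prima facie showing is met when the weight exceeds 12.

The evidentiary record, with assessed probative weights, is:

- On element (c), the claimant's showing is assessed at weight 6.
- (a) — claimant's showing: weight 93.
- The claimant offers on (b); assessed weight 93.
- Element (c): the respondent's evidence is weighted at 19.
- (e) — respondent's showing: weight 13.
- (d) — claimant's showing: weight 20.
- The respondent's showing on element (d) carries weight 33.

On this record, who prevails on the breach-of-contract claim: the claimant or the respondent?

respondent

Stage 1 (claimant, proof beyond reasonable doubt, weight is at least 93): (a) 93 ≥ 93 — meets; (b) 93 ≥ 93 — meets.
  All elements met. The burden passes to the respondent.
Stage 2 (respondent, a prima facie showing, weight exceeds 12): (c) net 19−6=13 > 12 — meets; (d) net 33−20=13 > 12 — meets.
  All elements met. The respondent retains the burden for Stage 3.
Stage 3 (respondent, a prima facie showing, weight exceeds 12): (e) 13 > 12 — meets.
  All elements met at the final stage.
All stages carried — the respondent prevails.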